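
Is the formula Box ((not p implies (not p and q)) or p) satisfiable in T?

1. Box ((not p implies (not p and q)) or p), 0
2. (not p implies (not p and q)) or p, 0
3. p, 0
Accessibility: 0R0

Satisfiable (open branch found)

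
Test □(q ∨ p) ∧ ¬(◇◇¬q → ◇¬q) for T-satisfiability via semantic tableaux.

Satisfiable (open branch found)

1. □(q ∨ p) ∧ ¬(◇◇¬q → ◇¬q), u
2. □(q ∨ p), u
3. ¬(◇◇¬q → ◇¬q), u
4. ◇◇¬q, u
5. ¬◇¬q, u
6. q ∨ p, u
7. q, u
8. p, u
9. ◇¬q, v
10. q ∨ p, v
11. q, v
12. p, v
13. ¬q, w
Accessibility: uRu, uRv, vRv, vRw, wRw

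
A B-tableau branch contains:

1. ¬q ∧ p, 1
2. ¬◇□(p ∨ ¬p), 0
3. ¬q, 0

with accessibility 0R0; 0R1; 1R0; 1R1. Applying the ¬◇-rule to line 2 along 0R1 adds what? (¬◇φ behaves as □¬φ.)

¬◇φ behaves as □¬φ: propagate the negated body to each accessible world.

¬□(p ∨ ¬p), 1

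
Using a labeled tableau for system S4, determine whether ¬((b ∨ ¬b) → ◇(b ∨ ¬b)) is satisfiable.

Unsatisfiable (every branch closes)

1. ¬((b ∨ ¬b) → ◇(b ∨ ¬b)), 0
2. b ∨ ¬b, 0   [¬→-rule on 1]
3. ¬◇(b ∨ ¬b), 0   [¬→-rule on 1]
4. ¬(b ∨ ¬b), 0   [¬◇-rule on 3 via 0R0]
5. ¬b, 0   [¬∨-rule on 4]
6. b, 0   [¬∨-rule on 4]
Accessibility: 0R0
Branch closes: b and ¬b both at 0.
All branches of the tableau close; one closing branch shown above.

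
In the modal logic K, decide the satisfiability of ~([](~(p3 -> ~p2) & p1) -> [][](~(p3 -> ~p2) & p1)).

Satisfiable

1. ~([](~(p3 -> ~p2) & p1) -> [][](~(p3 -> ~p2) & p1)), u
2. [](~(p3 -> ~p2) & p1), u   [~->-rule on 1]
3. ~[][](~(p3 -> ~p2) & p1), u   [~->-rule on 1]
4. ~[](~(p3 -> ~p2) & p1), v   [~[]-rule on 3: fresh world v, uRv]
5. ~(p3 -> ~p2) & p1, v   [[]-rule on 2 via uRv]
6. ~(p3 -> ~p2), v   [&-rule on 5]
7. p1, v   [&-rule on 5]
8. p3, v   [~->-rule on 6]
9. p2, v   [~->-rule on 6]
10. ~(~(p3 -> ~p2) & p1), w   [~[]-rule on 4: fresh world w, vRw]
11. ~p1, w   [~&-rule on 10 (branches; this branch)]
Accessibility: uRv, vRw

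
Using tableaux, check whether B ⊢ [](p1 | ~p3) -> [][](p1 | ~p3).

Tableau for the negation ~([](p1 | ~p3) -> [][](p1 | ~p3)):
1. ~([](p1 | ~p3) -> [][](p1 | ~p3)), 0
2. [](p1 | ~p3), 0   [~->-rule on 1]
3. ~[][](p1 | ~p3), 0   [~->-rule on 1]
4. p1 | ~p3, 0   [[]-rule on 2 via 0R0]
5. ~p3, 0   [|-rule on 4 (branches; this branch)]
6. ~[](p1 | ~p3), 1   [~[]-rule on 3: fresh world 1, 0R1]
7. p1 | ~p3, 1   [[]-rule on 2 via 0R1]
8. ~p3, 1   [|-rule on 7 (branches; this branch)]
9. ~(p1 | ~p3), 2   [~[]-rule on 6: fresh world 2, 1R2]
10. ~p1, 2   [~|-rule on 9]
11. p3, 2   [~|-rule on 9]
Accessibility: 0R0, 0R1, 1R0, 1R1, 1R2, 2R1, 2R2
The negation has an open branch (countermodel exists).

Invalid (countermodel exists)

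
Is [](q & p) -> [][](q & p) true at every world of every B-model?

Not valid

Tableau for the negation ~([](q & p) -> [][](q & p)):
1. ~([](q & p) -> [][](q & p)), 0
2. [](q & p), 0
3. ~[][](q & p), 0
4. q & p, 0
5. q, 0
6. p, 0
7. ~[](q & p), 1
8. q & p, 1
9. q, 1
10. p, 1
11. ~(q & p), 2
12. ~p, 2
Accessibility: 0R0, 0R1, 1R0, 1R1, 1R2, 2R1, 2R2
The negation has an open branch (countermodel exists).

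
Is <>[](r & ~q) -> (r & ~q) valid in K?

Tableau for the negation ~(<>[](r & ~q) -> (r & ~q)):
1. ~(<>[](r & ~q) -> (r & ~q)), 0
2. <>[](r & ~q), 0
3. ~(r & ~q), 0
4. q, 0
5. [](r & ~q), 1
Accessibility: 0R1
The negation has an open branch (countermodel exists).

No, not valid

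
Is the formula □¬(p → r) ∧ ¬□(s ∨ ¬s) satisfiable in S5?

1. □¬(p → r) ∧ ¬□(s ∨ ¬s), u
2. □¬(p → r), u
3. ¬□(s ∨ ¬s), u
4. ¬(p → r), u
5. p, u
6. ¬r, u
7. ¬(s ∨ ¬s), v
8. ¬s, v
9. s, v
Accessibility: uRu, uRv, vRu, vRv
Branch closes: s and ¬s both at v.
Every branch closes; the branch above is one of them.

Unsatisfiable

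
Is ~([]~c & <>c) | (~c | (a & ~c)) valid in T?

Tableau for the negation ~(~([]~c & <>c) | (~c | (a & ~c))):
1. ~(~([]~c & <>c) | (~c | (a & ~c))), u
2. []~c & <>c, u
3. ~(~c | (a & ~c)), u
4. []~c, u
5. <>c, u
6. c, u
7. ~(a & ~c), u
8. ~c, u
Accessibility: uRu
Branch closes: c and ~c both at u.
All branches of the negation close; one closing branch shown above.

Valid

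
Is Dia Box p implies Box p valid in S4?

No, not valid

Tableau for the negation not (Dia Box p implies Box p):
1. not (Dia Box p implies Box p), 0
2. Dia Box p, 0   [neg-implies-rule on 1]
3. not Box p, 0   [neg-implies-rule on 1]
4. Box p, 1   [Dia-rule on 2: fresh world 1, 0R1]
5. p, 1   [Box-rule on 4 via 1R1]
6. not p, 2   [neg-Box-rule on 3: fresh world 2, 0R2]
Accessibility: 0R0, 0R1, 0R2, 1R1, 2R2
The negation has an open branch (countermodel exists).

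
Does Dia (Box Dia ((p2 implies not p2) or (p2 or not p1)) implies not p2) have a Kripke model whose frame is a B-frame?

1. Dia (Box Dia ((p2 implies not p2) or (p2 or not p1)) implies not p2), w0
2. Box Dia ((p2 implies not p2) or (p2 or not p1)) implies not p2, w1   [Dia-rule on 1: fresh world w1, w0Rw1]
3. not p2, w1   [implies-rule on 2 (branches; this branch)]
Accessibility: w0Rw0, w0Rw1, w1Rw0, w1Rw1

Yes, satisfiable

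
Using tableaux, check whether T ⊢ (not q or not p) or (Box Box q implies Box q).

Tableau for the negation not ((not q or not p) or (Box Box q implies Box q)):
1. not ((not q or not p) or (Box Box q implies Box q)), w0
2. not (not q or not p), w0   [neg-or-rule on 1]
3. not (Box Box q implies Box q), w0   [neg-or-rule on 1]
4. q, w0   [neg-or-rule on 2]
5. p, w0   [neg-or-rule on 2]
6. Box Box q, w0   [neg-implies-rule on 3]
7. not Box q, w0   [neg-implies-rule on 3]
8. Box q, w0   [Box-rule on 6 via w0Rw0]
9. not q, w1   [neg-Box-rule on 7: fresh world w1, w0Rw1]
10. Box q, w1   [Box-rule on 6 via w0Rw1]
11. q, w1   [Box-rule on 8 via w0Rw1]
Accessibility: w0Rw0, w0Rw1, w1Rw1
Branch closes: q and not q both at w1.
Every branch of the negation's tableau closes; the branch above is one of them.

Valid in T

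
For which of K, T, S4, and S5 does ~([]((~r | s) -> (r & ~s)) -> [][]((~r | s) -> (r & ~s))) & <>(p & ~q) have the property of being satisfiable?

K, T

T-tableau for the formula:
1. ~([]((~r | s) -> (r & ~s)) -> [][]((~r | s) -> (r & ~s))) & <>(p & ~q), w0
2. ~([]((~r | s) -> (r & ~s)) -> [][]((~r | s) -> (r & ~s))), w0
3. <>(p & ~q), w0
4. []((~r | s) -> (r & ~s)), w0
5. ~[][]((~r | s) -> (r & ~s)), w0
6. (~r | s) -> (r & ~s), w0
7. r & ~s, w0
8. r, w0
9. ~s, w0
10. p & ~q, w1
11. p, w1
12. ~q, w1
13. (~r | s) -> (r & ~s), w1
14. r & ~s, w1
15. r, w1
16. ~s, w1
17. ~[]((~r | s) -> (r & ~s)), w2
18. (~r | s) -> (r & ~s), w2
19. r & ~s, w2
20. r, w2
21. ~s, w2
22. ~((~r | s) -> (r & ~s)), w3
23. ~r | s, w3
24. ~(r & ~s), w3
25. s, w3
Accessibility: w0Rw0, w0Rw1, w0Rw2, w1Rw1, w2Rw2, w2Rw3, w3Rw3
Complete open branch: satisfiable in T, hence also in K (this T-model is also a K-model).
S4-tableau for the formula:
1. ~([]((~r | s) -> (r & ~s)) -> [][]((~r | s) -> (r & ~s))) & <>(p & ~q), w0
2. ~([]((~r | s) -> (r & ~s)) -> [][]((~r | s) -> (r & ~s))), w0
3. <>(p & ~q), w0
4. []((~r | s) -> (r & ~s)), w0
5. ~[][]((~r | s) -> (r & ~s)), w0
6. (~r | s) -> (r & ~s), w0
7. r & ~s, w0
8. r, w0
9. ~s, w0
10. p & ~q, w1
11. p, w1
12. ~q, w1
13. (~r | s) -> (r & ~s), w1
14. r & ~s, w1
15. r, w1
16. ~s, w1
17. ~[]((~r | s) -> (r & ~s)), w2
18. (~r | s) -> (r & ~s), w2
19. r & ~s, w2
20. r, w2
21. ~s, w2
22. ~((~r | s) -> (r & ~s)), w3
23. ~r | s, w3
24. ~(r & ~s), w3
25. (~r | s) -> (r & ~s), w3
26. s, w3
27. r & ~s, w3
28. r, w3
29. ~s, w3
Accessibility: w0Rw0, w0Rw1, w0Rw2, w0Rw3, w1Rw1, w2Rw2, w2Rw3, w3Rw3
Branch closes: s and ~s both at w3.
Every branch closes (one shown): unsatisfiable in S4, hence also in S5 (every S5-frame is an S4-frame).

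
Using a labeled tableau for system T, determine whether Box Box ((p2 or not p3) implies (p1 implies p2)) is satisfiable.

Yes, satisfiable

1. Box Box ((p2 or not p3) implies (p1 implies p2)), w0
2. Box ((p2 or not p3) implies (p1 implies p2)), w0
3. (p2 or not p3) implies (p1 implies p2), w0
4. p1 implies p2, w0
5. p2, w0
Accessibility: w0Rw0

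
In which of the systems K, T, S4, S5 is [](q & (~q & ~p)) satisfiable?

T-tableau for the formula:
1. [](q & (~q & ~p)), w0
2. q & (~q & ~p), w0
3. q, w0
4. ~q & ~p, w0
5. ~q, w0
6. ~p, w0
Accessibility: w0Rw0
Branch closes: q and ~q both at w0.
Every branch closes (one shown): unsatisfiable in T, hence also in S4, S5 (every S4/S5-frame is a T-frame).
K-tableau for the formula:
1. [](q & (~q & ~p)), w0
Complete open branch: satisfiable in K.

K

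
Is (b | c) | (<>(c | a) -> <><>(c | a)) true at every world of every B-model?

Yes, valid

Tableau for the negation ~((b | c) | (<>(c | a) -> <><>(c | a))):
1. ~((b | c) | (<>(c | a) -> <><>(c | a))), u
2. ~(b | c), u
3. ~(<>(c | a) -> <><>(c | a)), u
4. ~b, u
5. ~c, u
6. <>(c | a), u
7. ~<><>(c | a), u
8. ~<>(c | a), u
9. ~(c | a), u
10. ~a, u
11. c | a, v
12. ~<>(c | a), v
13. ~(c | a), v
14. ~c, v
15. ~a, v
16. a, v
Accessibility: uRu, uRv, vRu, vRv
Branch closes: a and ~a both at v.
Every branch of the negation's tableau closes; the branch above is one of them.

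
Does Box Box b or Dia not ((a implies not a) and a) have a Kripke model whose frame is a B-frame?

1. Box Box b or Dia not ((a implies not a) and a), w0
2. Dia not ((a implies not a) and a), w0
3. not ((a implies not a) and a), w1
4. not a, w1
Accessibility: w0Rw0, w0Rw1, w1Rw0, w1Rw1

Satisfiable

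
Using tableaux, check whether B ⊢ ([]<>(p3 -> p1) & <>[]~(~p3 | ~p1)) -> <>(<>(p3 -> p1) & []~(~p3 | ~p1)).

Tableau for the negation ~(([]<>(p3 -> p1) & <>[]~(~p3 | ~p1)) -> <>(<>(p3 -> p1) & []~(~p3 | ~p1))):
1. ~(([]<>(p3 -> p1) & <>[]~(~p3 | ~p1)) -> <>(<>(p3 -> p1) & []~(~p3 | ~p1))), w0
2. []<>(p3 -> p1) & <>[]~(~p3 | ~p1), w0
3. ~<>(<>(p3 -> p1) & []~(~p3 | ~p1)), w0
4. []<>(p3 -> p1), w0
5. <>[]~(~p3 | ~p1), w0
6. ~(<>(p3 -> p1) & []~(~p3 | ~p1)), w0
7. <>(p3 -> p1), w0
8. ~[]~(~p3 | ~p1), w0
9. []~(~p3 | ~p1), w1
10. ~(<>(p3 -> p1) & []~(~p3 | ~p1)), w1
11. <>(p3 -> p1), w1
12. ~(~p3 | ~p1), w0
13. p3, w0
14. p1, w0
15. ~(~p3 | ~p1), w1
16. p3, w1
17. p1, w1
18. ~[]~(~p3 | ~p1), w1
19. p3 -> p1, w2
20. ~(<>(p3 -> p1) & []~(~p3 | ~p1)), w2
21. <>(p3 -> p1), w2
22. p1, w2
23. ~[]~(~p3 | ~p1), w2
24. ~p3 | ~p1, w3
25. ~(<>(p3 -> p1) & []~(~p3 | ~p1)), w3
26. <>(p3 -> p1), w3
27. ~p1, w3
28. ~[]~(~p3 | ~p1), w3
29. p3 -> p1, w4
30. ~(~p3 | ~p1), w4
31. p3, w4
32. p1, w4
33. ~p3 | ~p1, w5
34. ~(~p3 | ~p1), w5
35. p3, w5
36. p1, w5
37. ~p1, w5
Accessibility: w0Rw0, w0Rw1, w0Rw2, w0Rw3, w1Rw0, w1Rw1, w1Rw4, w1Rw5, w2Rw0, w2Rw2, w3Rw0, w3Rw3, w4Rw1, w4Rw4, w5Rw1, w5Rw5
Branch closes: p1 and ~p1 both at w5.
All branches of the negation close; one closing branch shown above.

Yes, valid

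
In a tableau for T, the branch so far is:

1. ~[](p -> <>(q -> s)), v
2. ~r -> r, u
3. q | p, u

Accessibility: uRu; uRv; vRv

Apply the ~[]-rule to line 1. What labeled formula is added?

a fresh world w with vRw, and ~(p -> <>(q -> s)) at w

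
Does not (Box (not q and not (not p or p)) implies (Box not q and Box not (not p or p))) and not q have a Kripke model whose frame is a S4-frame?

No, unsatisfiable

1. not (Box (not q and not (not p or p)) implies (Box not q and Box not (not p or p))) and not q, 0
2. not (Box (not q and not (not p or p)) implies (Box not q and Box not (not p or p))), 0
3. not q, 0
4. Box (not q and not (not p or p)), 0
5. not (Box not q and Box not (not p or p)), 0
6. not q and not (not p or p), 0
7. not (not p or p), 0
8. p, 0
9. not p, 0
Accessibility: 0R0
Branch closes: p and not p both at 0.
Every branch closes; the branch above is one of them.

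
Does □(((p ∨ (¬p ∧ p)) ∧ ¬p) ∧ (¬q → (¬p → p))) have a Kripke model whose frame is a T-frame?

Unsatisfiable

1. □(((p ∨ (¬p ∧ p)) ∧ ¬p) ∧ (¬q → (¬p → p))), 0
2. ((p ∨ (¬p ∧ p)) ∧ ¬p) ∧ (¬q → (¬p → p)), 0
3. (p ∨ (¬p ∧ p)) ∧ ¬p, 0
4. ¬q → (¬p → p), 0
5. p ∨ (¬p ∧ p), 0
6. ¬p, 0
7. ¬p → p, 0
8. ¬p ∧ p, 0
9. p, 0
Accessibility: 0R0
Branch closes: p and ¬p both at 0.
Every branch closes; the branch above is one of them.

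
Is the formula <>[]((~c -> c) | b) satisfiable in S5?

Yes, satisfiable

1. <>[]((~c -> c) | b), u
2. []((~c -> c) | b), v
3. (~c -> c) | b, u
4. (~c -> c) | b, v
5. b, u
6. b, v
Accessibility: uRu, uRv, vRu, vRv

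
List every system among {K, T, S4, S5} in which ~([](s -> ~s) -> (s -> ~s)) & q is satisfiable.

T-tableau for the formula:
1. ~([](s -> ~s) -> (s -> ~s)) & q, 0
2. ~([](s -> ~s) -> (s -> ~s)), 0   [&-rule on 1]
3. q, 0   [&-rule on 1]
4. [](s -> ~s), 0   [~->-rule on 2]
5. ~(s -> ~s), 0   [~->-rule on 2]
6. s, 0   [~->-rule on 5]
7. s -> ~s, 0   [[]-rule on 4 via 0R0]
8. ~s, 0   [->-rule on 7 (branches; this branch)]
Accessibility: 0R0
Branch closes: s and ~s both at 0.
Every branch closes (one shown): unsatisfiable in T, hence also in S4, S5 (every S4/S5-frame is a T-frame).
K-tableau for the formula:
1. ~([](s -> ~s) -> (s -> ~s)) & q, 0
2. ~([](s -> ~s) -> (s -> ~s)), 0   [&-rule on 1]
3. q, 0   [&-rule on 1]
4. [](s -> ~s), 0   [~->-rule on 2]
5. ~(s -> ~s), 0   [~->-rule on 2]
6. s, 0   [~->-rule on 5]
Complete open branch: satisfiable in K.

K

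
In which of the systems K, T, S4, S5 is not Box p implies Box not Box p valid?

S5

S5-tableau for the negation not (not Box p implies Box not Box p):
1. not (not Box p implies Box not Box p), u
2. not Box p, u
3. not Box not Box p, u
4. not p, v
5. Box p, w
6. p, u
7. p, v
Accessibility: uRu, uRv, uRw, vRu, vRv, vRw, wRu, wRv, wRw
Branch closes: p and not p both at v.
Every branch closes (one shown): valid in S5.
S4-tableau for the negation not (not Box p implies Box not Box p):
1. not (not Box p implies Box not Box p), u
2. not Box p, u
3. not Box not Box p, u
4. not p, v
5. Box p, w
6. p, w
Accessibility: uRu, uRv, uRw, vRv, wRw
Complete open branch: countermodel on an S4-frame, so not valid in S4, nor in K, T (the same frame is also a K-frame and a T-frame).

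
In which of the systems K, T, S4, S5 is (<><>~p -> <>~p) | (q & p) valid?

S4-tableau for the negation ~((<><>~p -> <>~p) | (q & p)):
1. ~((<><>~p -> <>~p) | (q & p)), 0
2. ~(<><>~p -> <>~p), 0   [~|-rule on 1]
3. ~(q & p), 0   [~|-rule on 1]
4. <><>~p, 0   [~->-rule on 2]
5. ~<>~p, 0   [~->-rule on 2]
6. p, 0   [~<>-rule on 5 via 0R0]
7. ~q, 0   [~&-rule on 3 (branches; this branch)]
8. <>~p, 1   [<>-rule on 4: fresh world 1, 0R1]
9. p, 1   [~<>-rule on 5 via 0R1]
10. ~p, 2   [<>-rule on 8: fresh world 2, 1R2]
11. p, 2   [~<>-rule on 5 via 0R2]
Accessibility: 0R0, 0R1, 0R2, 1R1, 1R2, 2R2
Branch closes: p and ~p both at 2.
Every branch closes (one shown): valid in S4, hence also in S5 (every theorem of S4 is a theorem of S5).
T-tableau for the negation ~((<><>~p -> <>~p) | (q & p)):
1. ~((<><>~p -> <>~p) | (q & p)), 0
2. ~(<><>~p -> <>~p), 0   [~|-rule on 1]
3. ~(q & p), 0   [~|-rule on 1]
4. <><>~p, 0   [~->-rule on 2]
5. ~<>~p, 0   [~->-rule on 2]
6. p, 0   [~<>-rule on 5 via 0R0]
7. ~q, 0   [~&-rule on 3 (branches; this branch)]
8. <>~p, 1   [<>-rule on 4: fresh world 1, 0R1]
9. p, 1   [~<>-rule on 5 via 0R1]
10. ~p, 2   [<>-rule on 8: fresh world 2, 1R2]
Accessibility: 0R0, 0R1, 1R1, 1R2, 2R2
Complete open branch: countermodel on a T-frame, so not valid in T, nor in K (the same frame is also a K-frame).

S4, S5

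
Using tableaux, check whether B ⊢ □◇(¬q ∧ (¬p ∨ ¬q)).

Tableau for the negation ¬□◇(¬q ∧ (¬p ∨ ¬q)):
1. ¬□◇(¬q ∧ (¬p ∨ ¬q)), 0
2. ¬◇(¬q ∧ (¬p ∨ ¬q)), 1
3. ¬(¬q ∧ (¬p ∨ ¬q)), 0
4. ¬(¬q ∧ (¬p ∨ ¬q)), 1
5. ¬(¬p ∨ ¬q), 0
6. p, 0
7. q, 0
8. ¬(¬p ∨ ¬q), 1
9. p, 1
10. q, 1
Accessibility: 0R0, 0R1, 1R0, 1R1
The negation has an open branch (countermodel exists).

Invalid (countermodel exists)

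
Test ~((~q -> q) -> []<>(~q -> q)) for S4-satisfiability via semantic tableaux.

1. ~((~q -> q) -> []<>(~q -> q)), w0
2. ~q -> q, w0
3. ~[]<>(~q -> q), w0
4. q, w0
5. ~<>(~q -> q), w1
6. ~(~q -> q), w1
7. ~q, w1
Accessibility: w0Rw0, w0Rw1, w1Rw1

Yes, satisfiable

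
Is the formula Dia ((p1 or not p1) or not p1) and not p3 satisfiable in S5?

Yes, satisfiable

1. Dia ((p1 or not p1) or not p1) and not p3, 0
2. Dia ((p1 or not p1) or not p1), 0
3. not p3, 0
4. (p1 or not p1) or not p1, 1
5. not p1, 1
Accessibility: 0R0, 0R1, 1R0, 1R1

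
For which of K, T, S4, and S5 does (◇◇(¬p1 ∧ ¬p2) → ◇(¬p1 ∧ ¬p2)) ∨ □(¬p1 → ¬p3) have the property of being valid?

S4, S5

S4-tableau for the negation ¬((◇◇(¬p1 ∧ ¬p2) → ◇(¬p1 ∧ ¬p2)) ∨ □(¬p1 → ¬p3)):
1. ¬((◇◇(¬p1 ∧ ¬p2) → ◇(¬p1 ∧ ¬p2)) ∨ □(¬p1 → ¬p3)), w0
2. ¬(◇◇(¬p1 ∧ ¬p2) → ◇(¬p1 ∧ ¬p2)), w0   [¬∨-rule on 1]
3. ¬□(¬p1 → ¬p3), w0   [¬∨-rule on 1]
4. ◇◇(¬p1 ∧ ¬p2), w0   [¬→-rule on 2]
5. ¬◇(¬p1 ∧ ¬p2), w0   [¬→-rule on 2]
6. ¬(¬p1 ∧ ¬p2), w0   [¬◇-rule on 5 via w0Rw0]
7. p2, w0   [¬∧-rule on 6 (branches; this branch)]
8. ¬(¬p1 → ¬p3), w1   [¬□-rule on 3: fresh world w1, w0Rw1]
9. ¬p1, w1   [¬→-rule on 8]
10. p3, w1   [¬→-rule on 8]
11. ¬(¬p1 ∧ ¬p2), w1   [¬◇-rule on 5 via w0Rw1]
12. p2, w1   [¬∧-rule on 11 (branches; this branch)]
13. ◇(¬p1 ∧ ¬p2), w2   [◇-rule on 4: fresh world w2, w0Rw2]
14. ¬(¬p1 ∧ ¬p2), w2   [¬◇-rule on 5 via w0Rw2]
15. p2, w2   [¬∧-rule on 14 (branches; this branch)]
16. ¬p1 ∧ ¬p2, w3   [◇-rule on 13: fresh world w3, w2Rw3]
17. ¬p1, w3   [∧-rule on 16]
18. ¬p2, w3   [∧-rule on 16]
19. ¬(¬p1 ∧ ¬p2), w3   [¬◇-rule on 5 via w0Rw3]
20. p2, w3   [¬∧-rule on 19 (branches; this branch)]
Accessibility: w0Rw0, w0Rw1, w0Rw2, w0Rw3, w1Rw1, w2Rw2, w2Rw3, w3Rw3
Branch closes: p2 and ¬p2 both at w3.
Every branch closes (one shown): valid in S4, hence also in S5 (every theorem of S4 is a theorem of S5).
T-tableau for the negation ¬((◇◇(¬p1 ∧ ¬p2) → ◇(¬p1 ∧ ¬p2)) ∨ □(¬p1 → ¬p3)):
1. ¬((◇◇(¬p1 ∧ ¬p2) → ◇(¬p1 ∧ ¬p2)) ∨ □(¬p1 → ¬p3)), w0
2. ¬(◇◇(¬p1 ∧ ¬p2) → ◇(¬p1 ∧ ¬p2)), w0   [¬∨-rule on 1]
3. ¬□(¬p1 → ¬p3), w0   [¬∨-rule on 1]
4. ◇◇(¬p1 ∧ ¬p2), w0   [¬→-rule on 2]
5. ¬◇(¬p1 ∧ ¬p2), w0   [¬→-rule on 2]
6. ¬(¬p1 ∧ ¬p2), w0   [¬◇-rule on 5 via w0Rw0]
7. p2, w0   [¬∧-rule on 6 (branches; this branch)]
8. ¬(¬p1 → ¬p3), w1   [¬□-rule on 3: fresh world w1, w0Rw1]
9. ¬p1, w1   [¬→-rule on 8]
10. p3, w1   [¬→-rule on 8]
11. ¬(¬p1 ∧ ¬p2), w1   [¬◇-rule on 5 via w0Rw1]
12. p2, w1   [¬∧-rule on 11 (branches; this branch)]
13. ◇(¬p1 ∧ ¬p2), w2   [◇-rule on 4: fresh world w2, w0Rw2]
14. ¬(¬p1 ∧ ¬p2), w2   [¬◇-rule on 5 via w0Rw2]
15. p2, w2   [¬∧-rule on 14 (branches; this branch)]
16. ¬p1 ∧ ¬p2, w3   [◇-rule on 13: fresh world w3, w2Rw3]
17. ¬p1, w3   [∧-rule on 16]
18. ¬p2, w3   [∧-rule on 16]
Accessibility: w0Rw0, w0Rw1, w0Rw2, w1Rw1, w2Rw2, w2Rw3, w3Rw3
Complete open branch: countermodel on a T-frame, so not valid in T, nor in K (the same frame is also a K-frame).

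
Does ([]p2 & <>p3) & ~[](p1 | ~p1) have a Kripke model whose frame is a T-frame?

1. ([]p2 & <>p3) & ~[](p1 | ~p1), u
2. []p2 & <>p3, u
3. ~[](p1 | ~p1), u
4. []p2, u
5. <>p3, u
6. p2, u
7. ~(p1 | ~p1), v
8. ~p1, v
9. p1, v
Accessibility: uRu, uRv, vRv
Branch closes: p1 and ~p1 both at v.
All branches of the tableau close; one closing branch shown above.

No, unsatisfiable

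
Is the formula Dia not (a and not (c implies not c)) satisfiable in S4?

1. Dia not (a and not (c implies not c)), u
2. not (a and not (c implies not c)), v
3. c implies not c, v
4. not c, v
Accessibility: uRu, uRv, vRv

Yes, satisfiable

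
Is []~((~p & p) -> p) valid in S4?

Not valid

Tableau for the negation ~[]~((~p & p) -> p):
1. ~[]~((~p & p) -> p), 0
2. (~p & p) -> p, 1   [~[]-rule on 1: fresh world 1, 0R1]
3. p, 1   [->-rule on 2 (branches; this branch)]
Accessibility: 0R0, 0R1, 1R1
The negation has an open branch (countermodel exists).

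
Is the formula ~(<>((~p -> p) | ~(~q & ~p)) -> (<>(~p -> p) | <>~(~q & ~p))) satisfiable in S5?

Unsatisfiable (every branch closes)

1. ~(<>((~p -> p) | ~(~q & ~p)) -> (<>(~p -> p) | <>~(~q & ~p))), w0
2. <>((~p -> p) | ~(~q & ~p)), w0   [~->-rule on 1]
3. ~(<>(~p -> p) | <>~(~q & ~p)), w0   [~->-rule on 1]
4. ~<>(~p -> p), w0   [~|-rule on 3]
5. ~<>~(~q & ~p), w0   [~|-rule on 3]
6. ~(~p -> p), w0   [~<>-rule on 4 via w0Rw0]
7. ~p, w0   [~->-rule on 6]
8. ~q & ~p, w0   [~<>-rule on 5 via w0Rw0]
9. ~q, w0   [&-rule on 8]
10. (~p -> p) | ~(~q & ~p), w1   [<>-rule on 2: fresh world w1, w0Rw1]
11. ~(~p -> p), w1   [~<>-rule on 4 via w0Rw1]
12. ~p, w1   [~->-rule on 11]
13. ~q & ~p, w1   [~<>-rule on 5 via w0Rw1]
14. ~q, w1   [&-rule on 13]
15. ~(~q & ~p), w1   [|-rule on 10 (branches; this branch)]
16. p, w1   [~&-rule on 15 (branches; this branch)]
Accessibility: w0Rw0, w0Rw1, w1Rw0, w1Rw1
Branch closes: p and ~p both at w1.
(One branch shown.) All branches close.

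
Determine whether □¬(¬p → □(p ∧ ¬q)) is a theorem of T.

Tableau for the negation ¬□¬(¬p → □(p ∧ ¬q)):
1. ¬□¬(¬p → □(p ∧ ¬q)), u
2. ¬p → □(p ∧ ¬q), v
3. □(p ∧ ¬q), v
4. p ∧ ¬q, v
5. p, v
6. ¬q, v
Accessibility: uRu, uRv, vRv
The negation has an open branch (countermodel exists).

Invalid (countermodel exists)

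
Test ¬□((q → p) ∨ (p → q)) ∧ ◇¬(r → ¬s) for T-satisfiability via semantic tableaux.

No, unsatisfiable

1. ¬□((q → p) ∨ (p → q)) ∧ ◇¬(r → ¬s), 0
2. ¬□((q → p) ∨ (p → q)), 0   [∧-rule on 1]
3. ◇¬(r → ¬s), 0   [∧-rule on 1]
4. ¬((q → p) ∨ (p → q)), 1   [¬□-rule on 2: fresh world 1, 0R1]
5. ¬(q → p), 1   [¬∨-rule on 4]
6. ¬(p → q), 1   [¬∨-rule on 4]
7. q, 1   [¬→-rule on 5]
8. ¬p, 1   [¬→-rule on 5]
9. p, 1   [¬→-rule on 6]
10. ¬q, 1   [¬→-rule on 6]
Accessibility: 0R0, 0R1, 1R1
Branch closes: p and ¬p both at 1.
(One branch shown.) All branches close.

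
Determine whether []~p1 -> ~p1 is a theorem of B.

Yes, valid

Tableau for the negation ~([]~p1 -> ~p1):
1. ~([]~p1 -> ~p1), w0
2. []~p1, w0   [~->-rule on 1]
3. p1, w0   [~->-rule on 1]
4. ~p1, w0   [[]-rule on 2 via w0Rw0]
Accessibility: w0Rw0
Branch closes: p1 and ~p1 both at w0.
Every branch of the negation's tableau closes; the branch above is one of them.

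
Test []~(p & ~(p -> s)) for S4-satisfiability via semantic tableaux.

1. []~(p & ~(p -> s)), 0
2. ~(p & ~(p -> s)), 0
3. p -> s, 0
4. s, 0
Accessibility: 0R0

Satisfiable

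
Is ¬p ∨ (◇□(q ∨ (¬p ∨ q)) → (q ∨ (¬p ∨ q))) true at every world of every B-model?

Tableau for the negation ¬(¬p ∨ (◇□(q ∨ (¬p ∨ q)) → (q ∨ (¬p ∨ q)))):
1. ¬(¬p ∨ (◇□(q ∨ (¬p ∨ q)) → (q ∨ (¬p ∨ q)))), w0
2. p, w0
3. ¬(◇□(q ∨ (¬p ∨ q)) → (q ∨ (¬p ∨ q))), w0
4. ◇□(q ∨ (¬p ∨ q)), w0
5. ¬(q ∨ (¬p ∨ q)), w0
6. ¬q, w0
7. ¬(¬p ∨ q), w0
8. □(q ∨ (¬p ∨ q)), w1
9. q ∨ (¬p ∨ q), w0
10. q ∨ (¬p ∨ q), w1
11. ¬p ∨ q, w0
12. ¬p ∨ q, w1
13. q, w0
Accessibility: w0Rw0, w0Rw1, w1Rw0, w1Rw1
Branch closes: q and ¬q both at w0.
All branches of the negation close; one closing branch shown above.

Yes, valid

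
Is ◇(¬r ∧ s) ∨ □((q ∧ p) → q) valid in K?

Tableau for the negation ¬(◇(¬r ∧ s) ∨ □((q ∧ p) → q)):
1. ¬(◇(¬r ∧ s) ∨ □((q ∧ p) → q)), 0
2. ¬◇(¬r ∧ s), 0
3. ¬□((q ∧ p) → q), 0
4. ¬((q ∧ p) → q), 1
5. q ∧ p, 1
6. ¬q, 1
7. q, 1
8. p, 1
Accessibility: 0R1
Branch closes: q and ¬q both at 1.
All branches of the negation close; one closing branch shown above.

Valid in K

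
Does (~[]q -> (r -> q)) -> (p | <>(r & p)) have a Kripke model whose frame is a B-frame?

1. (~[]q -> (r -> q)) -> (p | <>(r & p)), u
2. p | <>(r & p), u   [->-rule on 1 (branches; this branch)]
3. <>(r & p), u   [|-rule on 2 (branches; this branch)]
4. r & p, v   [<>-rule on 3: fresh world v, uRv]
5. r, v   [&-rule on 4]
6. p, v   [&-rule on 4]
Accessibility: uRu, uRv, vRu, vRv

Satisfiable (open branch found)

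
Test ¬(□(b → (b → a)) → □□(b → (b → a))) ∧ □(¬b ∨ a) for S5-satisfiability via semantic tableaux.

No, unsatisfiable

1. ¬(□(b → (b → a)) → □□(b → (b → a))) ∧ □(¬b ∨ a), u
2. ¬(□(b → (b → a)) → □□(b → (b → a))), u   [∧-rule on 1]
3. □(¬b ∨ a), u   [∧-rule on 1]
4. □(b → (b → a)), u   [¬→-rule on 2]
5. ¬□□(b → (b → a)), u   [¬→-rule on 2]
6. ¬b ∨ a, u   [□-rule on 3 via uRu]
7. b → (b → a), u   [□-rule on 4 via uRu]
8. a, u   [∨-rule on 6 (branches; this branch)]
9. b → a, u   [→-rule on 7 (branches; this branch)]
10. ¬□(b → (b → a)), v   [¬□-rule on 5: fresh world v, uRv]
11. ¬b ∨ a, v   [□-rule on 3 via uRv]
12. b → (b → a), v   [□-rule on 4 via uRv]
13. a, v   [∨-rule on 11 (branches; this branch)]
14. b → a, v   [→-rule on 12 (branches; this branch)]
15. ¬(b → (b → a)), w   [¬□-rule on 10: fresh world w, vRw]
16. b, w   [¬→-rule on 15]
17. ¬(b → a), w   [¬→-rule on 15]
18. ¬a, w   [¬→-rule on 17]
19. ¬b ∨ a, w   [□-rule on 3 via uRw]
20. b → (b → a), w   [□-rule on 4 via uRw]
21. a, w   [∨-rule on 19 (branches; this branch)]
Accessibility: uRu, uRv, uRw, vRu, vRv, vRw, wRu, wRv, wRw
Branch closes: a and ¬a both at w.
(One branch shown.) All branches close.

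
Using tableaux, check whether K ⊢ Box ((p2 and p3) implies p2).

Tableau for the negation not Box ((p2 and p3) implies p2):
1. not Box ((p2 and p3) implies p2), 0
2. not ((p2 and p3) implies p2), 1
3. p2 and p3, 1
4. not p2, 1
5. p2, 1
6. p3, 1
Accessibility: 0R1
Branch closes: p2 and not p2 both at 1.
Every branch of the negation's tableau closes; the branch above is one of them.

Valid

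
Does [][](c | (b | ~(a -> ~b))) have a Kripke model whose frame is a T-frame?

Satisfiable (open branch found)

1. [][](c | (b | ~(a -> ~b))), w0
2. [](c | (b | ~(a -> ~b))), w0   [[]-rule on 1 via w0Rw0]
3. c | (b | ~(a -> ~b)), w0   [[]-rule on 2 via w0Rw0]
4. b | ~(a -> ~b), w0   [|-rule on 3 (branches; this branch)]
5. ~(a -> ~b), w0   [|-rule on 4 (branches; this branch)]
6. a, w0   [~->-rule on 5]
7. b, w0   [~->-rule on 5]
Accessibility: w0Rw0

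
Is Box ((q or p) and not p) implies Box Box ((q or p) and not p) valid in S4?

Tableau for the negation not (Box ((q or p) and not p) implies Box Box ((q or p) and not p)):
1. not (Box ((q or p) and not p) implies Box Box ((q or p) and not p)), 0
2. Box ((q or p) and not p), 0   [neg-implies-rule on 1]
3. not Box Box ((q or p) and not p), 0   [neg-implies-rule on 1]
4. (q or p) and not p, 0   [Box-rule on 2 via 0R0]
5. q or p, 0   [and-rule on 4]
6. not p, 0   [and-rule on 4]
7. q, 0   [or-rule on 5 (branches; this branch)]
8. not Box ((q or p) and not p), 1   [neg-Box-rule on 3: fresh world 1, 0R1]
9. (q or p) and not p, 1   [Box-rule on 2 via 0R1]
10. q or p, 1   [and-rule on 9]
11. not p, 1   [and-rule on 9]
12. q, 1   [or-rule on 10 (branches; this branch)]
13. not ((q or p) and not p), 2   [neg-Box-rule on 8: fresh world 2, 1R2]
14. (q or p) and not p, 2   [Box-rule on 2 via 0R2]
15. q or p, 2   [and-rule on 14]
16. not p, 2   [and-rule on 14]
17. not (q or p), 2   [neg-and-rule on 13 (branches; this branch)]
18. not q, 2   [neg-or-rule on 17]
19. p, 2   [or-rule on 15 (branches; this branch)]
Accessibility: 0R0, 0R1, 0R2, 1R1, 1R2, 2R2
Branch closes: p and not p both at 2.
Every branch of the negation's tableau closes; the branch above is one of them.

Valid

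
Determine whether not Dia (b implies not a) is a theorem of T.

Tableau for the negation Dia (b implies not a):
1. Dia (b implies not a), w0
2. b implies not a, w1
3. not a, w1
Accessibility: w0Rw0, w0Rw1, w1Rw1
The negation has an open branch (countermodel exists).

Not valid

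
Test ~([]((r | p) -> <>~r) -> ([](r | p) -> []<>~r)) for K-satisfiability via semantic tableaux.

1. ~([]((r | p) -> <>~r) -> ([](r | p) -> []<>~r)), w0
2. []((r | p) -> <>~r), w0
3. ~([](r | p) -> []<>~r), w0
4. [](r | p), w0
5. ~[]<>~r, w0
6. ~<>~r, w1
7. (r | p) -> <>~r, w1
8. r | p, w1
9. <>~r, w1
10. p, w1
11. ~r, w2
12. r, w2
Accessibility: w0Rw1, w1Rw2
Branch closes: r and ~r both at w2.
(One branch shown.) All branches close.

No, unsatisfiable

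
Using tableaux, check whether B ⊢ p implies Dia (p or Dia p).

Tableau for the negation not (p implies Dia (p or Dia p)):
1. not (p implies Dia (p or Dia p)), u
2. p, u   [neg-implies-rule on 1]
3. not Dia (p or Dia p), u   [neg-implies-rule on 1]
4. not (p or Dia p), u   [neg-Dia-rule on 3 via uRu]
5. not p, u   [neg-or-rule on 4]
6. not Dia p, u   [neg-or-rule on 4]
Accessibility: uRu
Branch closes: p and not p both at u.
All branches of the negation close; one closing branch shown above.

Valid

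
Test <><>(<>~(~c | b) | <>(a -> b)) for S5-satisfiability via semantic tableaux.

1. <><>(<>~(~c | b) | <>(a -> b)), 0
2. <>(<>~(~c | b) | <>(a -> b)), 1
3. <>~(~c | b) | <>(a -> b), 2
4. <>(a -> b), 2
5. a -> b, 3
6. b, 3
Accessibility: 0R0, 0R1, 0R2, 0R3, 1R0, 1R1, 1R2, 1R3, 2R0, 2R1, 2R2, 2R3, 3R0, 3R1, 3R2, 3R3

Yes, satisfiable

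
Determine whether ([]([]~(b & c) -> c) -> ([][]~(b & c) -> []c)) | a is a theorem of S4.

Valid in S4

Tableau for the negation ~(([]([]~(b & c) -> c) -> ([][]~(b & c) -> []c)) | a):
1. ~(([]([]~(b & c) -> c) -> ([][]~(b & c) -> []c)) | a), w0
2. ~([]([]~(b & c) -> c) -> ([][]~(b & c) -> []c)), w0   [~|-rule on 1]
3. ~a, w0   [~|-rule on 1]
4. []([]~(b & c) -> c), w0   [~->-rule on 2]
5. ~([][]~(b & c) -> []c), w0   [~->-rule on 2]
6. [][]~(b & c), w0   [~->-rule on 5]
7. ~[]c, w0   [~->-rule on 5]
8. []~(b & c) -> c, w0   [[]-rule on 4 via w0Rw0]
9. []~(b & c), w0   [[]-rule on 6 via w0Rw0]
10. ~(b & c), w0   [[]-rule on 9 via w0Rw0]
11. c, w0   [->-rule on 8 (branches; this branch)]
12. ~b, w0   [~&-rule on 10 (branches; this branch)]
13. ~c, w1   [~[]-rule on 7: fresh world w1, w0Rw1]
14. []~(b & c) -> c, w1   [[]-rule on 4 via w0Rw1]
15. []~(b & c), w1   [[]-rule on 6 via w0Rw1]
16. ~(b & c), w1   [[]-rule on 9 via w0Rw1]
17. ~[]~(b & c), w1   [->-rule on 14 (branches; this branch)]
18. b & c, w2   [~[]-rule on 17: fresh world w2, w1Rw2]
19. b, w2   [&-rule on 18]
20. c, w2   [&-rule on 18]
21. []~(b & c) -> c, w2   [[]-rule on 4 via w0Rw2]
22. []~(b & c), w2   [[]-rule on 6 via w0Rw2]
23. ~(b & c), w2   [[]-rule on 9 via w0Rw2]
24. ~c, w2   [~&-rule on 23 (branches; this branch)]
Accessibility: w0Rw0, w0Rw1, w0Rw2, w1Rw1, w1Rw2, w2Rw2
Branch closes: c and ~c both at w2.
All branches of the negation close; one closing branch shown above.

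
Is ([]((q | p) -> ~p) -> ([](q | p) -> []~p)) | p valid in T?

Valid

Tableau for the negation ~(([]((q | p) -> ~p) -> ([](q | p) -> []~p)) | p):
1. ~(([]((q | p) -> ~p) -> ([](q | p) -> []~p)) | p), w0
2. ~([]((q | p) -> ~p) -> ([](q | p) -> []~p)), w0
3. ~p, w0
4. []((q | p) -> ~p), w0
5. ~([](q | p) -> []~p), w0
6. [](q | p), w0
7. ~[]~p, w0
8. (q | p) -> ~p, w0
9. q | p, w0
10. q, w0
11. p, w1
12. (q | p) -> ~p, w1
13. q | p, w1
14. ~(q | p), w1
15. ~q, w1
16. ~p, w1
Accessibility: w0Rw0, w0Rw1, w1Rw1
Branch closes: p and ~p both at w1.
Every branch of the negation's tableau closes; the branch above is one of them.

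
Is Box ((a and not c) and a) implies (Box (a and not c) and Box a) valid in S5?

Valid in S5

Tableau for the negation not (Box ((a and not c) and a) implies (Box (a and not c) and Box a)):
1. not (Box ((a and not c) and a) implies (Box (a and not c) and Box a)), w0
2. Box ((a and not c) and a), w0
3. not (Box (a and not c) and Box a), w0
4. (a and not c) and a, w0
5. a and not c, w0
6. a, w0
7. not c, w0
8. not Box (a and not c), w0
9. not (a and not c), w1
10. (a and not c) and a, w1
11. a and not c, w1
12. a, w1
13. not c, w1
14. c, w1
Accessibility: w0Rw0, w0Rw1, w1Rw0, w1Rw1
Branch closes: c and not c both at w1.
Every branch of the negation's tableau closes; the branch above is one of them.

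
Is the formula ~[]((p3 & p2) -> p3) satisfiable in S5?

Unsatisfiable

1. ~[]((p3 & p2) -> p3), w0
2. ~((p3 & p2) -> p3), w1   [~[]-rule on 1: fresh world w1, w0Rw1]
3. p3 & p2, w1   [~->-rule on 2]
4. ~p3, w1   [~->-rule on 2]
5. p3, w1   [&-rule on 3]
6. p2, w1   [&-rule on 3]
Accessibility: w0Rw0, w0Rw1, w1Rw0, w1Rw1
Branch closes: p3 and ~p3 both at w1.
(One branch shown.) All branches close.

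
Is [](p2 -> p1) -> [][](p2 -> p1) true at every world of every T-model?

No, not valid

Tableau for the negation ~([](p2 -> p1) -> [][](p2 -> p1)):
1. ~([](p2 -> p1) -> [][](p2 -> p1)), 0
2. [](p2 -> p1), 0
3. ~[][](p2 -> p1), 0
4. p2 -> p1, 0
5. p1, 0
6. ~[](p2 -> p1), 1
7. p2 -> p1, 1
8. p1, 1
9. ~(p2 -> p1), 2
10. p2, 2
11. ~p1, 2
Accessibility: 0R0, 0R1, 1R1, 1R2, 2R2
The negation has an open branch (countermodel exists).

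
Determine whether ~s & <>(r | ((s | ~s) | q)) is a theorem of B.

Not valid

Tableau for the negation ~(~s & <>(r | ((s | ~s) | q))):
1. ~(~s & <>(r | ((s | ~s) | q))), w0
2. s, w0   [~&-rule on 1 (branches; this branch)]
Accessibility: w0Rw0
The negation has an open branch (countermodel exists).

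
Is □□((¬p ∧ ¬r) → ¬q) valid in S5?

No, not valid

Tableau for the negation ¬□□((¬p ∧ ¬r) → ¬q):
1. ¬□□((¬p ∧ ¬r) → ¬q), u
2. ¬□((¬p ∧ ¬r) → ¬q), v
3. ¬((¬p ∧ ¬r) → ¬q), w
4. ¬p ∧ ¬r, w
5. q, w
6. ¬p, w
7. ¬r, w
Accessibility: uRu, uRv, uRw, vRu, vRv, vRw, wRu, wRv, wRw
The negation has an open branch (countermodel exists).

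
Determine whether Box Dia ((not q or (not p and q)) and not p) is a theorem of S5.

Not valid

Tableau for the negation not Box Dia ((not q or (not p and q)) and not p):
1. not Box Dia ((not q or (not p and q)) and not p), w0
2. not Dia ((not q or (not p and q)) and not p), w1
3. not ((not q or (not p and q)) and not p), w0
4. not ((not q or (not p and q)) and not p), w1
5. p, w0
6. p, w1
Accessibility: w0Rw0, w0Rw1, w1Rw0, w1Rw1
The negation has an open branch (countermodel exists).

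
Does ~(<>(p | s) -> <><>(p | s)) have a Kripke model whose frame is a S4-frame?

Unsatisfiable

1. ~(<>(p | s) -> <><>(p | s)), 0
2. <>(p | s), 0   [~->-rule on 1]
3. ~<><>(p | s), 0   [~->-rule on 1]
4. ~<>(p | s), 0   [~<>-rule on 3 via 0R0]
5. ~(p | s), 0   [~<>-rule on 4 via 0R0]
6. ~p, 0   [~|-rule on 5]
7. ~s, 0   [~|-rule on 5]
8. p | s, 1   [<>-rule on 2: fresh world 1, 0R1]
9. ~<>(p | s), 1   [~<>-rule on 3 via 0R1]
10. ~(p | s), 1   [~<>-rule on 4 via 0R1]
11. ~p, 1   [~|-rule on 10]
12. ~s, 1   [~|-rule on 10]
13. s, 1   [|-rule on 8 (branches; this branch)]
Accessibility: 0R0, 0R1, 1R1
Branch closes: s and ~s both at 1.
All branches of the tableau close; one closing branch shown above.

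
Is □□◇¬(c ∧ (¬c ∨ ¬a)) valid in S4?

Tableau for the negation ¬□□◇¬(c ∧ (¬c ∨ ¬a)):
1. ¬□□◇¬(c ∧ (¬c ∨ ¬a)), w0
2. ¬□◇¬(c ∧ (¬c ∨ ¬a)), w1
3. ¬◇¬(c ∧ (¬c ∨ ¬a)), w2
4. c ∧ (¬c ∨ ¬a), w2
5. c, w2
6. ¬c ∨ ¬a, w2
7. ¬a, w2
Accessibility: w0Rw0, w0Rw1, w0Rw2, w1Rw1, w1Rw2, w2Rw2
The negation has an open branch (countermodel exists).

No, not valid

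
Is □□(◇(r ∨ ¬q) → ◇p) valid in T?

Tableau for the negation ¬□□(◇(r ∨ ¬q) → ◇p):
1. ¬□□(◇(r ∨ ¬q) → ◇p), u
2. ¬□(◇(r ∨ ¬q) → ◇p), v
3. ¬(◇(r ∨ ¬q) → ◇p), w
4. ◇(r ∨ ¬q), w
5. ¬◇p, w
6. ¬p, w
7. r ∨ ¬q, x
8. ¬p, x
9. ¬q, x
Accessibility: uRu, uRv, vRv, vRw, wRw, wRx, xRx
The negation has an open branch (countermodel exists).

Not valid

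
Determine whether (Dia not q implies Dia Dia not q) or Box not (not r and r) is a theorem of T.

Valid

Tableau for the negation not ((Dia not q implies Dia Dia not q) or Box not (not r and r)):
1. not ((Dia not q implies Dia Dia not q) or Box not (not r and r)), u
2. not (Dia not q implies Dia Dia not q), u   [neg-or-rule on 1]
3. not Box not (not r and r), u   [neg-or-rule on 1]
4. Dia not q, u   [neg-implies-rule on 2]
5. not Dia Dia not q, u   [neg-implies-rule on 2]
6. not Dia not q, u   [neg-Dia-rule on 5 via uRu]
7. q, u   [neg-Dia-rule on 6 via uRu]
8. not r and r, v   [neg-Box-rule on 3: fresh world v, uRv]
9. not r, v   [and-rule on 8]
10. r, v   [and-rule on 8]
Accessibility: uRu, uRv, vRv
Branch closes: r and not r both at v.
All branches of the negation close; one closing branch shown above.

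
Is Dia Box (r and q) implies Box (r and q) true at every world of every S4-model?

Tableau for the negation not (Dia Box (r and q) implies Box (r and q)):
1. not (Dia Box (r and q) implies Box (r and q)), 0
2. Dia Box (r and q), 0
3. not Box (r and q), 0
4. Box (r and q), 1
5. r and q, 1
6. r, 1
7. q, 1
8. not (r and q), 2
9. not q, 2
Accessibility: 0R0, 0R1, 0R2, 1R1, 2R2
The negation has an open branch (countermodel exists).

No, not valid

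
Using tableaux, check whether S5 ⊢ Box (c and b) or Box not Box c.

Tableau for the negation not (Box (c and b) or Box not Box c):
1. not (Box (c and b) or Box not Box c), u
2. not Box (c and b), u   [neg-or-rule on 1]
3. not Box not Box c, u   [neg-or-rule on 1]
4. not (c and b), v   [neg-Box-rule on 2: fresh world v, uRv]
5. not b, v   [neg-and-rule on 4 (branches; this branch)]
6. Box c, w   [neg-Box-rule on 3: fresh world w, uRw]
7. c, u   [Box-rule on 6 via wRu]
8. c, v   [Box-rule on 6 via wRv]
9. c, w   [Box-rule on 6 via wRw]
Accessibility: uRu, uRv, uRw, vRu, vRv, vRw, wRu, wRv, wRw
The negation has an open branch (countermodel exists).

No, not valid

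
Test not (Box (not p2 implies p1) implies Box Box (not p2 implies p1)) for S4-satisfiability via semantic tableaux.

1. not (Box (not p2 implies p1) implies Box Box (not p2 implies p1)), w0
2. Box (not p2 implies p1), w0   [neg-implies-rule on 1]
3. not Box Box (not p2 implies p1), w0   [neg-implies-rule on 1]
4. not p2 implies p1, w0   [Box-rule on 2 via w0Rw0]
5. p1, w0   [implies-rule on 4 (branches; this branch)]
6. not Box (not p2 implies p1), w1   [neg-Box-rule on 3: fresh world w1, w0Rw1]
7. not p2 implies p1, w1   [Box-rule on 2 via w0Rw1]
8. p1, w1   [implies-rule on 7 (branches; this branch)]
9. not (not p2 implies p1), w2   [neg-Box-rule on 6: fresh world w2, w1Rw2]
10. not p2, w2   [neg-implies-rule on 9]
11. not p1, w2   [neg-implies-rule on 9]
12. not p2 implies p1, w2   [Box-rule on 2 via w0Rw2]
13. p1, w2   [implies-rule on 12 (branches; this branch)]
Accessibility: w0Rw0, w0Rw1, w0Rw2, w1Rw1, w1Rw2, w2Rw2
Branch closes: p1 and not p1 both at w2.
All branches of the tableau close; one closing branch shown above.

No, unsatisfiable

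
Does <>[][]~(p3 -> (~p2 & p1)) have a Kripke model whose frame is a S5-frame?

Satisfiable (open branch found)

1. <>[][]~(p3 -> (~p2 & p1)), w0
2. [][]~(p3 -> (~p2 & p1)), w1   [<>-rule on 1: fresh world w1, w0Rw1]
3. []~(p3 -> (~p2 & p1)), w0   [[]-rule on 2 via w1Rw0]
4. []~(p3 -> (~p2 & p1)), w1   [[]-rule on 2 via w1Rw1]
5. ~(p3 -> (~p2 & p1)), w0   [[]-rule on 3 via w0Rw0]
6. p3, w0   [~->-rule on 5]
7. ~(~p2 & p1), w0   [~->-rule on 5]
8. ~(p3 -> (~p2 & p1)), w1   [[]-rule on 3 via w0Rw1]
9. p3, w1   [~->-rule on 8]
10. ~(~p2 & p1), w1   [~->-rule on 8]
11. ~p1, w0   [~&-rule on 7 (branches; this branch)]
12. ~p1, w1   [~&-rule on 10 (branches; this branch)]
Accessibility: w0Rw0, w0Rw1, w1Rw0, w1Rw1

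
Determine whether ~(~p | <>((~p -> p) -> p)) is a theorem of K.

Not valid

Tableau for the negation ~p | <>((~p -> p) -> p):
1. ~p | <>((~p -> p) -> p), w0
2. <>((~p -> p) -> p), w0   [|-rule on 1 (branches; this branch)]
3. (~p -> p) -> p, w1   [<>-rule on 2: fresh world w1, w0Rw1]
4. p, w1   [->-rule on 3 (branches; this branch)]
Accessibility: w0Rw1
The negation has an open branch (countermodel exists).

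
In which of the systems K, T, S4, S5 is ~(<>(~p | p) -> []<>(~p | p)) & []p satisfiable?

K

K-tableau for the formula:
1. ~(<>(~p | p) -> []<>(~p | p)) & []p, u
2. ~(<>(~p | p) -> []<>(~p | p)), u   [&-rule on 1]
3. []p, u   [&-rule on 1]
4. <>(~p | p), u   [~->-rule on 2]
5. ~[]<>(~p | p), u   [~->-rule on 2]
6. ~p | p, v   [<>-rule on 4: fresh world v, uRv]
7. p, v   [[]-rule on 3 via uRv]
8. ~<>(~p | p), w   [~[]-rule on 5: fresh world w, uRw]
9. p, w   [[]-rule on 3 via uRw]
Accessibility: uRv, uRw
Complete open branch: satisfiable in K.
T-tableau for the formula:
1. ~(<>(~p | p) -> []<>(~p | p)) & []p, u
2. ~(<>(~p | p) -> []<>(~p | p)), u   [&-rule on 1]
3. []p, u   [&-rule on 1]
4. <>(~p | p), u   [~->-rule on 2]
5. ~[]<>(~p | p), u   [~->-rule on 2]
6. p, u   [[]-rule on 3 via uRu]
7. ~p | p, v   [<>-rule on 4: fresh world v, uRv]
8. p, v   [[]-rule on 3 via uRv]
9. ~<>(~p | p), w   [~[]-rule on 5: fresh world w, uRw]
10. p, w   [[]-rule on 3 via uRw]
11. ~(~p | p), w   [~<>-rule on 9 via wRw]
12. ~p, w   [~|-rule on 11]
Accessibility: uRu, uRv, uRw, vRv, wRw
Branch closes: p and ~p both at w.
Every branch closes (one shown): unsatisfiable in T, hence also in S4, S5 (every S4/S5-frame is a T-frame).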